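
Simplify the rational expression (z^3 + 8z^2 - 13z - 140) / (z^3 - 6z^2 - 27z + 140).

Apply the Euclidean algorithm:
  z^3 + 8z^2 - 13z - 140 = (z^3 - 6z^2 - 27z + 140) + (14z^2 + 14z - 280)
  z^3 - 6z^2 - 27z + 140 = ((1/14)z - 1/2)(14z^2 + 14z - 280) + (0)
Last nonzero remainder: 14z^2 + 14z - 280. Dividing through by 14 gives the monic gcd z^2 + z - 20.
Cancel z^2 + z - 20 from numerator and denominator to get the reduced form.

(z + 7)/(z - 7)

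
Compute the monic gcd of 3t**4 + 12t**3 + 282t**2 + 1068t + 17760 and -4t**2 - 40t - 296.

t**2 + 10t + 74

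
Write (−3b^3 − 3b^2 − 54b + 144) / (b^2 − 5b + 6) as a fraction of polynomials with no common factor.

(−3b^2 − 9b − 72)/(b − 3)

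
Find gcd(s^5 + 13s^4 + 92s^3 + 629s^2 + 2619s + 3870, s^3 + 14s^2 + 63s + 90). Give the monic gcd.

s^3 + 14s^2 + 63s + 90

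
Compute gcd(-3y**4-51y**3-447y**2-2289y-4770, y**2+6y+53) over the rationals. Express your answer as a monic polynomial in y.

Euclidean algorithm in ℚ[y]:
  -3y**4-51y**3-447y**2-2289y-4770 = (-3y**2-33y-90)(y**2+6y+53) + (0)
The last nonzero remainder y**2+6y+53 is already monic.

y**2+6y+53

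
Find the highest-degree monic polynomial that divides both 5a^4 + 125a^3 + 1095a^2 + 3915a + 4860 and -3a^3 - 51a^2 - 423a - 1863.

a + 9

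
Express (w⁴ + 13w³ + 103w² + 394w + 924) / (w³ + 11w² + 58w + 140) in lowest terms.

Euclidean algorithm in ℚ[w]:
  w⁴ + 13w³ + 103w² + 394w + 924 = (w + 2)(w³ + 11w² + 58w + 140) + (23w² + 138w + 644)
  w³ + 11w² + 58w + 140 = ((1/23)w + 5/23)(23w² + 138w + 644) + (0)
Last nonzero remainder: 23w² + 138w + 644. Dividing through by 23 gives the monic gcd w² + 6w + 28.
Cancel w² + 6w + 28 from numerator and denominator to get the reduced form.

(w² + 7w + 33)/(w + 5)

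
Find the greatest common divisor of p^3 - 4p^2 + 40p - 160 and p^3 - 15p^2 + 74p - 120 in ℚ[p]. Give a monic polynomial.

By polynomial division,
  p^3 - 4p^2 + 40p - 160 = (p^3 - 15p^2 + 74p - 120) + (11p^2 - 34p - 40)
  p^3 - 15p^2 + 74p - 120 = ((1/11)p - 131/121)(11p^2 - 34p - 40) + ((4940/121)p - 19760/121)
  11p^2 - 34p - 40 = ((1331/4940)p + 121/494)((4940/121)p - 19760/121) + (0)
Last nonzero remainder: (4940/121)p - 19760/121. Dividing through by 4940/121 gives the monic gcd p - 4.

p - 4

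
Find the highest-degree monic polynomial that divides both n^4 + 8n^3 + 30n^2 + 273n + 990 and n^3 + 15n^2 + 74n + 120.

n^2 + 11n + 30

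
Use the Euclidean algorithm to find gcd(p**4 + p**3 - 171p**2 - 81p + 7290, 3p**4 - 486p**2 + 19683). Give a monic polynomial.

p**3 - 9p**2 - 81p + 729

Euclidean algorithm in ℚ[p]:
  p**4 + p**3 - 171p**2 - 81p + 7290 = (1/3)(3p**4 - 486p**2 + 19683) + (p**3 - 9p**2 - 81p + 729)
  3p**4 - 486p**2 + 19683 = (3p + 27)(p**3 - 9p**2 - 81p + 729) + (0)
The last nonzero remainder p**3 - 9p**2 - 81p + 729 is already monic.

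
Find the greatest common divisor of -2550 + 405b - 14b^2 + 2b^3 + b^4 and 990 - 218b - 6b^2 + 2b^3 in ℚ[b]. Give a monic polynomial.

-5 + b

Repeated division with remainder:
  b^4 + 2b^3 - 14b^2 + 405b - 2550 = ((1/2)b + 5/2)(2b^3 - 6b^2 - 218b + 990) + (110b^2 + 455b - 5025)
  2b^3 - 6b^2 - 218b + 990 = ((1/55)b - 157/1210)(110b^2 + 455b - 5025) + (-(16359/242)b + 81795/242)
  110b^2 + 455b - 5025 = (-(26620/16359)b - 81070/5453)(-(16359/242)b + 81795/242) + (0)
Last nonzero remainder: -(16359/242)b + 81795/242. Dividing through by -16359/242 gives the monic gcd b - 5.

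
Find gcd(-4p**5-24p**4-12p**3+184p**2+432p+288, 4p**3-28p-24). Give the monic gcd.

p**2-p-6

By polynomial division,
  -4p**5-24p**4-12p**3+184p**2+432p+288 = (-p**2-6p-10)(4p**3-28p-24) + (-8p**2+8p+48)
  4p**3-28p-24 = (-(1/2)p-1/2)(-8p**2+8p+48) + (0)
Last nonzero remainder: -8p**2+8p+48. Dividing through by -8 gives the monic gcd p**2-p-6.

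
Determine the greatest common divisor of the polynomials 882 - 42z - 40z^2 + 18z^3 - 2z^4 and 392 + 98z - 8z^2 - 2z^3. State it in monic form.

By polynomial division,
  -2z^4 + 18z^3 - 40z^2 - 42z + 882 = (z - 13)(-2z^3 - 8z^2 + 98z + 392) + (-242z^2 + 840z + 5978)
  -2z^3 - 8z^2 + 98z + 392 = ((1/121)z + 904/14641)(-242z^2 + 840z + 5978) + (-(47880/14641)z + 335160/14641)
  -242z^2 + 840z + 5978 = ((1771561/23940)z + 893101/3420)(-(47880/14641)z + 335160/14641) + (0)
Last nonzero remainder: -(47880/14641)z + 335160/14641. Dividing through by -47880/14641 gives the monic gcd z - 7.

-7 + z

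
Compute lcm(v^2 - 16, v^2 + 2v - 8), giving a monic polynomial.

v^3 - 2v^2 - 16v + 32

Apply the Euclidean algorithm:
  v^2 - 16 = (v^2 + 2v - 8) + (-2v - 8)
  v^2 + 2v - 8 = (-(1/2)v + 1)(-2v - 8) + (0)
Last nonzero remainder: -2v - 8. Dividing through by -2 gives the monic gcd v + 4.
Then lcm(f, g) = f·g / gcd(f, g); expanding and making the result monic gives the answer.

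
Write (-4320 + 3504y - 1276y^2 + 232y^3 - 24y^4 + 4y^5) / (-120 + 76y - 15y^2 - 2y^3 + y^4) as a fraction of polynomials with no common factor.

(180 + 4y + 4y^2)/(5 + y)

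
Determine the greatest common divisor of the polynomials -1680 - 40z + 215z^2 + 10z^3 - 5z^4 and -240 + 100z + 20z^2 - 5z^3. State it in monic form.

By polynomial division,
  -5z^4 + 10z^3 + 215z^2 - 40z - 1680 = (z + 2)(-5z^3 + 20z^2 + 100z - 240) + (75z^2 - 1200)
  -5z^3 + 20z^2 + 100z - 240 = (-(1/15)z + 4/15)(75z^2 - 1200) + (20z + 80)
  75z^2 - 1200 = ((15/4)z - 15)(20z + 80) + (0)
Last nonzero remainder: 20z + 80. Dividing through by 20 gives the monic gcd z + 4.

4 + z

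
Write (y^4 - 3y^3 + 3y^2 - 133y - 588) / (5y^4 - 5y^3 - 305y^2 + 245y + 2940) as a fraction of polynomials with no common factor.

(y^2 + y + 28)/(5y^2 + 15y - 140)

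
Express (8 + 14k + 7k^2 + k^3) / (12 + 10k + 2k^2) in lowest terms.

(4 + 5k + k^2)/(6 + 2k)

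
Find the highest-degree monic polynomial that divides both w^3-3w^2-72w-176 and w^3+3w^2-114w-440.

w^2-7w-44

Euclidean algorithm in ℚ[w]:
  w^3-3w^2-72w-176 = (w^3+3w^2-114w-440) + (-6w^2+42w+264)
  w^3+3w^2-114w-440 = (-(1/6)w-5/3)(-6w^2+42w+264) + (0)
Last nonzero remainder: -6w^2+42w+264. Dividing through by -6 gives the monic gcd w^2-7w-44.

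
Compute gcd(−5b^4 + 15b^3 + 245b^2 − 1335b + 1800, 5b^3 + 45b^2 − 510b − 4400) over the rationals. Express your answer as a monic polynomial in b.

Euclidean algorithm in ℚ[b]:
  −5b^4 + 15b^3 + 245b^2 − 1335b + 1800 = (−b + 12)(5b^3 + 45b^2 − 510b − 4400) + (−805b^2 + 385b + 54600)
  5b^3 + 45b^2 − 510b − 4400 = (−(1/161)b − 218/3703)(−805b^2 + 385b + 54600) + (−(78400/529)b − 627200/529)
  −805b^2 + 385b + 54600 = ((12167/2240)b − 20631/448)(−(78400/529)b − 627200/529) + (0)
Last nonzero remainder: −(78400/529)b − 627200/529. Dividing through by −78400/529 gives the monic gcd b + 8.

b + 8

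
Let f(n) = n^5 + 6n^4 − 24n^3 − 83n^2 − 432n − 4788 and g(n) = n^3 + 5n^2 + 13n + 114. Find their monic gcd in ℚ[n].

n^3 + 5n^2 + 13n + 114

Apply the Euclidean algorithm:
  n^5 + 6n^4 − 24n^3 − 83n^2 − 432n − 4788 = (n^2 + n − 42)(n^3 + 5n^2 + 13n + 114) + (0)
The last nonzero remainder n^3 + 5n^2 + 13n + 114 is already monic.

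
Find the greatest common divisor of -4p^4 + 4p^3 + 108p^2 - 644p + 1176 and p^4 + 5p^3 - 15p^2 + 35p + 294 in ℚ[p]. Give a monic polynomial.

p^3 + 2p^2 - 21p + 98

Euclidean algorithm in ℚ[p]:
  -4p^4 + 4p^3 + 108p^2 - 644p + 1176 = (-4)(p^4 + 5p^3 - 15p^2 + 35p + 294) + (24p^3 + 48p^2 - 504p + 2352)
  p^4 + 5p^3 - 15p^2 + 35p + 294 = ((1/24)p + 1/8)(24p^3 + 48p^2 - 504p + 2352) + (0)
Last nonzero remainder: 24p^3 + 48p^2 - 504p + 2352. Dividing through by 24 gives the monic gcd p^3 + 2p^2 - 21p + 98.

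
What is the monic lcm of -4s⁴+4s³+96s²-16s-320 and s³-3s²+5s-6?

Euclidean algorithm in ℚ[s]:
  -4s⁴+4s³+96s²-16s-320 = (-4s-8)(s³-3s²+5s-6) + (92s²-368)
  s³-3s²+5s-6 = ((1/92)s-3/92)(92s²-368) + (9s-18)
  92s²-368 = ((92/9)s+184/9)(9s-18) + (0)
Last nonzero remainder: 9s-18. Dividing through by 9 gives the monic gcd s-2.
Then lcm(f, g) = f·g / gcd(f, g); expanding and making the result monic gives the answer.

s⁶-2s⁵-20s⁴+25s³+4s²-68s+240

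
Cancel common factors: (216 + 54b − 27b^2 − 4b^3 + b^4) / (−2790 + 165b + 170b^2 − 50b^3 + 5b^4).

(−12 − b + b^2)/(155 − 35b + 5b^2)

Repeated division with remainder:
  b^4 − 4b^3 − 27b^2 + 54b + 216 = (1/5)(5b^4 − 50b^3 + 170b^2 + 165b − 2790) + (6b^3 − 61b^2 + 21b + 774)
  5b^4 − 50b^3 + 170b^2 + 165b − 2790 = ((5/6)b + 5/36)(6b^3 − 61b^2 + 21b + 774) + ((5795/36)b^2 − (5795/12)b − 5795/2)
  6b^3 − 61b^2 + 21b + 774 = ((216/5795)b − 1548/5795)((5795/36)b^2 − (5795/12)b − 5795/2) + (0)
Last nonzero remainder: (5795/36)b^2 − (5795/12)b − 5795/2. Dividing through by 5795/36 gives the monic gcd b^2 − 3b − 18.
Cancel b^2 − 3b − 18 from numerator and denominator to get the reduced form.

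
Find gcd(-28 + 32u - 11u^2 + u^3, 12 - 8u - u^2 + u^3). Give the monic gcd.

4 - 4u + u^2

By polynomial division,
  u^3 - 11u^2 + 32u - 28 = (u^3 - u^2 - 8u + 12) + (-10u^2 + 40u - 40)
  u^3 - u^2 - 8u + 12 = (-(1/10)u - 3/10)(-10u^2 + 40u - 40) + (0)
Last nonzero remainder: -10u^2 + 40u - 40. Dividing through by -10 gives the monic gcd u^2 - 4u + 4.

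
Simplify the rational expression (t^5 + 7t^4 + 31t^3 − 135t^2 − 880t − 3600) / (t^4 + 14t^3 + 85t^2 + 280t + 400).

By polynomial division,
  t^5 + 7t^4 + 31t^3 − 135t^2 − 880t − 3600 = (t − 7)(t^4 + 14t^3 + 85t^2 + 280t + 400) + (44t^3 + 180t^2 + 680t − 800)
  t^4 + 14t^3 + 85t^2 + 280t + 400 = ((1/44)t + 109/484)(44t^3 + 180t^2 + 680t − 800) + ((3510/121)t^2 + (17550/121)t + 70200/121)
  44t^3 + 180t^2 + 680t − 800 = ((2662/1755)t − 484/351)((3510/121)t^2 + (17550/121)t + 70200/121) + (0)
Last nonzero remainder: (3510/121)t^2 + (17550/121)t + 70200/121. Dividing through by 3510/121 gives the monic gcd t^2 + 5t + 20.
Cancel t^2 + 5t + 20 from numerator and denominator to get the reduced form.

(t^3 + 2t^2 + t − 180)/(t^2 + 9t + 20)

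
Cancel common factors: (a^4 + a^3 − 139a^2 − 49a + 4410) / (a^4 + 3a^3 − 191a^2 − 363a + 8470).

(a^2 − 2a − 63)/(a^2 − 121)

Repeated division with remainder:
  a^4 + a^3 − 139a^2 − 49a + 4410 = (a^4 + 3a^3 − 191a^2 − 363a + 8470) + (−2a^3 + 52a^2 + 314a − 4060)
  a^4 + 3a^3 − 191a^2 − 363a + 8470 = (−(1/2)a − 29/2)(−2a^3 + 52a^2 + 314a − 4060) + (720a^2 + 2160a − 50400)
  −2a^3 + 52a^2 + 314a − 4060 = (−(1/360)a + 29/360)(720a^2 + 2160a − 50400) + (0)
Last nonzero remainder: 720a^2 + 2160a − 50400. Dividing through by 720 gives the monic gcd a^2 + 3a − 70.
Cancel a^2 + 3a − 70 from numerator and denominator to get the reduced form.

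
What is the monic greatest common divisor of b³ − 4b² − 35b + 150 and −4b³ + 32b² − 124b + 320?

b − 5

By polynomial division,
  b³ − 4b² − 35b + 150 = (−1/4)(−4b³ + 32b² − 124b + 320) + (4b² − 66b + 230)
  −4b³ + 32b² − 124b + 320 = (−b − 17/2)(4b² − 66b + 230) + (−455b + 2275)
  4b² − 66b + 230 = (−(4/455)b + 46/455)(−455b + 2275) + (0)
Last nonzero remainder: −455b + 2275. Dividing through by −455 gives the monic gcd b − 5.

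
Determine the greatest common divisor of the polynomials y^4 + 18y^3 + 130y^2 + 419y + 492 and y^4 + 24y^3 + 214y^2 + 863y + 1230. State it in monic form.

y^3 + 14y^2 + 74y + 123

By polynomial division,
  y^4 + 18y^3 + 130y^2 + 419y + 492 = (y^4 + 24y^3 + 214y^2 + 863y + 1230) + (-6y^3 - 84y^2 - 444y - 738)
  y^4 + 24y^3 + 214y^2 + 863y + 1230 = (-(1/6)y - 5/3)(-6y^3 - 84y^2 - 444y - 738) + (0)
Last nonzero remainder: -6y^3 - 84y^2 - 444y - 738. Dividing through by -6 gives the monic gcd y^3 + 14y^2 + 74y + 123.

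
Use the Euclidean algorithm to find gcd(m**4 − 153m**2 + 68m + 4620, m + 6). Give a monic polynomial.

Euclidean algorithm in ℚ[m]:
  m**4 − 153m**2 + 68m + 4620 = (m**3 − 6m**2 − 117m + 770)(m + 6) + (0)
The last nonzero remainder m + 6 is already monic.

m + 6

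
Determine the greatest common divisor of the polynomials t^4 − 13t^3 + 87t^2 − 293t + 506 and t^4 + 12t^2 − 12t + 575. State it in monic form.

By polynomial division,
  t^4 − 13t^3 + 87t^2 − 293t + 506 = (t^4 + 12t^2 − 12t + 575) + (−13t^3 + 75t^2 − 281t − 69)
  t^4 + 12t^2 − 12t + 575 = (−(1/13)t − 75/169)(−13t^3 + 75t^2 − 281t − 69) + ((4000/169)t^2 − (24000/169)t + 92000/169)
  −13t^3 + 75t^2 − 281t − 69 = (−(2197/4000)t − 507/4000)((4000/169)t^2 − (24000/169)t + 92000/169) + (0)
Last nonzero remainder: (4000/169)t^2 − (24000/169)t + 92000/169. Dividing through by 4000/169 gives the monic gcd t^2 − 6t + 23.

t^2 − 6t + 23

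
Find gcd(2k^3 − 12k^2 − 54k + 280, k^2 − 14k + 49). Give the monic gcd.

k − 7

Repeated division with remainder:
  2k^3 − 12k^2 − 54k + 280 = (2k + 16)(k^2 − 14k + 49) + (72k − 504)
  k^2 − 14k + 49 = ((1/72)k − 7/72)(72k − 504) + (0)
Last nonzero remainder: 72k − 504. Dividing through by 72 gives the monic gcd k − 7.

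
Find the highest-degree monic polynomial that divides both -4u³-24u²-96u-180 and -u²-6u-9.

u+3

Repeated division with remainder:
  -4u³-24u²-96u-180 = (4u)(-u²-6u-9) + (-60u-180)
  -u²-6u-9 = ((1/60)u+1/20)(-60u-180) + (0)
Last nonzero remainder: -60u-180. Dividing through by -60 gives the monic gcd u+3.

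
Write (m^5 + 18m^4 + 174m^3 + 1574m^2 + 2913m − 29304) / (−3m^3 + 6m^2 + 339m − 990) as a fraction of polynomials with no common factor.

(−m^3 − 10m^2 − 127m − 888)/(3m − 30)

Apply the Euclidean algorithm:
  m^5 + 18m^4 + 174m^3 + 1574m^2 + 2913m − 29304 = (−(1/3)m^2 − (20/3)m − 109)(−3m^3 + 6m^2 + 339m − 990) + (4158m^2 + 33264m − 137214)
  −3m^3 + 6m^2 + 339m − 990 = (−(1/1386)m + 5/693)(4158m^2 + 33264m − 137214) + (0)
Last nonzero remainder: 4158m^2 + 33264m − 137214. Dividing through by 4158 gives the monic gcd m^2 + 8m − 33.
Cancel m^2 + 8m − 33 from numerator and denominator to get the reduced form.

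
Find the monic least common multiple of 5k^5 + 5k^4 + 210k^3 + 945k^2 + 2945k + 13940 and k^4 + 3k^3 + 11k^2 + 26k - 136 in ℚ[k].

k^6 - k^5 + 40k^4 + 105k^3 + 211k^2 + 1610k - 5576

By polynomial division,
  5k^5 + 5k^4 + 210k^3 + 945k^2 + 2945k + 13940 = (5k - 10)(k^4 + 3k^3 + 11k^2 + 26k - 136) + (185k^3 + 925k^2 + 3885k + 12580)
  k^4 + 3k^3 + 11k^2 + 26k - 136 = ((1/185)k - 2/185)(185k^3 + 925k^2 + 3885k + 12580) + (0)
Last nonzero remainder: 185k^3 + 925k^2 + 3885k + 12580. Dividing through by 185 gives the monic gcd k^3 + 5k^2 + 21k + 68.
Then lcm(f, g) = f·g / gcd(f, g); expanding and making the result monic gives the answer.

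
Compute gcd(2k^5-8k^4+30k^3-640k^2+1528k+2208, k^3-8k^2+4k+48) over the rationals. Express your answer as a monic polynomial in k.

k^2-10k+24

By polynomial division,
  2k^5-8k^4+30k^3-640k^2+1528k+2208 = (2k^2+8k+86)(k^3-8k^2+4k+48) + (-80k^2+800k-1920)
  k^3-8k^2+4k+48 = (-(1/80)k-1/40)(-80k^2+800k-1920) + (0)
Last nonzero remainder: -80k^2+800k-1920. Dividing through by -80 gives the monic gcd k^2-10k+24.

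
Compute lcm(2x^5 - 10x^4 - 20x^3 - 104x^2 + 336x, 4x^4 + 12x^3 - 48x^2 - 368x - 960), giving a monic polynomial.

x^7 - 6x^6 - 25x^5 + 58x^4 + 420x^3 + 872x^2 - 3360x

Euclidean algorithm in ℚ[x]:
  2x^5 - 10x^4 - 20x^3 - 104x^2 + 336x = ((1/2)x - 4)(4x^4 + 12x^3 - 48x^2 - 368x - 960) + (52x^3 - 112x^2 - 656x - 3840)
  4x^4 + 12x^3 - 48x^2 - 368x - 960 = ((1/13)x + 67/169)(52x^3 - 112x^2 - 656x - 3840) + ((7920/169)x^2 + (31680/169)x + 95040/169)
  52x^3 - 112x^2 - 656x - 3840 = ((2197/1980)x - 676/99)((7920/169)x^2 + (31680/169)x + 95040/169) + (0)
Last nonzero remainder: (7920/169)x^2 + (31680/169)x + 95040/169. Dividing through by 7920/169 gives the monic gcd x^2 + 4x + 12.
Then lcm(f, g) = f·g / gcd(f, g); expanding and making the result monic gives the answer.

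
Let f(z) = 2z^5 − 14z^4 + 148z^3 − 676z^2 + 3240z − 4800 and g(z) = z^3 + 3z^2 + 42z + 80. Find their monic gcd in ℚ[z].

z^2 + z + 40

Euclidean algorithm in ℚ[z]:
  2z^5 − 14z^4 + 148z^3 − 676z^2 + 3240z − 4800 = (2z^2 − 20z + 124)(z^3 + 3z^2 + 42z + 80) + (−368z^2 − 368z − 14720)
  z^3 + 3z^2 + 42z + 80 = (−(1/368)z − 1/184)(−368z^2 − 368z − 14720) + (0)
Last nonzero remainder: −368z^2 − 368z − 14720. Dividing through by −368 gives the monic gcd z^2 + z + 40.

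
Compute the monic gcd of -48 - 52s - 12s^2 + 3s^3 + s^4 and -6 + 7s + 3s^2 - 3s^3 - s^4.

By polynomial division,
  s^4 + 3s^3 - 12s^2 - 52s - 48 = (-1)(-s^4 - 3s^3 + 3s^2 + 7s - 6) + (-9s^2 - 45s - 54)
  -s^4 - 3s^3 + 3s^2 + 7s - 6 = ((1/9)s^2 - (2/9)s + 1/9)(-9s^2 - 45s - 54) + (0)
Last nonzero remainder: -9s^2 - 45s - 54. Dividing through by -9 gives the monic gcd s^2 + 5s + 6.

6 + 5s + s^2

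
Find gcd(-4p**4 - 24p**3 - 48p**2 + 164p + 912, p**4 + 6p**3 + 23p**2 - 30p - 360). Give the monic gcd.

By polynomial division,
  -4p**4 - 24p**3 - 48p**2 + 164p + 912 = (-4)(p**4 + 6p**3 + 23p**2 - 30p - 360) + (44p**2 + 44p - 528)
  p**4 + 6p**3 + 23p**2 - 30p - 360 = ((1/44)p**2 + (5/44)p + 15/22)(44p**2 + 44p - 528) + (0)
Last nonzero remainder: 44p**2 + 44p - 528. Dividing through by 44 gives the monic gcd p**2 + p - 12.

p**2 + p - 12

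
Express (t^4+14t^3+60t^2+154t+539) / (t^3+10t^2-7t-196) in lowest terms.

Apply the Euclidean algorithm:
  t^4+14t^3+60t^2+154t+539 = (t+4)(t^3+10t^2-7t-196) + (27t^2+378t+1323)
  t^3+10t^2-7t-196 = ((1/27)t-4/27)(27t^2+378t+1323) + (0)
Last nonzero remainder: 27t^2+378t+1323. Dividing through by 27 gives the monic gcd t^2+14t+49.
Cancel t^2+14t+49 from numerator and denominator to get the reduced form.

(t^2+11)/(t-4)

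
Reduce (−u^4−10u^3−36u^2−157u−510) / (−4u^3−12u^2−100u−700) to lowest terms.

(u^3+5u^2+11u+102)/(4u^2−8u+140)

By polynomial division,
  −u^4−10u^3−36u^2−157u−510 = ((1/4)u+7/4)(−4u^3−12u^2−100u−700) + (10u^2+193u+715)
  −4u^3−12u^2−100u−700 = (−(2/5)u+163/25)(10u^2+193u+715) + (−(26809/25)u−26809/5)
  10u^2+193u+715 = (−(250/26809)u−3575/26809)(−(26809/25)u−26809/5) + (0)
Last nonzero remainder: −(26809/25)u−26809/5. Dividing through by −26809/25 gives the monic gcd u+5.
Cancel u+5 from numerator and denominator to get the reduced form.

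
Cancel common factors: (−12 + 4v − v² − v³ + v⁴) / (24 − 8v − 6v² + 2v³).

(3 − v + v²)/(−6 + 2v)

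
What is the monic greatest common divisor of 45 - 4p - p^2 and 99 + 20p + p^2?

9 + p

By polynomial division,
  -p^2 - 4p + 45 = (-1)(p^2 + 20p + 99) + (16p + 144)
  p^2 + 20p + 99 = ((1/16)p + 11/16)(16p + 144) + (0)
Last nonzero remainder: 16p + 144. Dividing through by 16 gives the monic gcd p + 9.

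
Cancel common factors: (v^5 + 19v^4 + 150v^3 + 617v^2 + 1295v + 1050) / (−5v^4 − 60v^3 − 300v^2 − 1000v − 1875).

(−v^3 − 9v^2 − 35v − 42)/(5v^2 + 10v + 75)

By polynomial division,
  v^5 + 19v^4 + 150v^3 + 617v^2 + 1295v + 1050 = (−(1/5)v − 7/5)(−5v^4 − 60v^3 − 300v^2 − 1000v − 1875) + (6v^3 − 3v^2 − 480v − 1575)
  −5v^4 − 60v^3 − 300v^2 − 1000v − 1875 = (−(5/6)v − 125/12)(6v^3 − 3v^2 − 480v − 1575) + (−(2925/4)v^2 − (14625/2)v − 73125/4)
  6v^3 − 3v^2 − 480v − 1575 = (−(8/975)v + 28/325)(−(2925/4)v^2 − (14625/2)v − 73125/4) + (0)
Last nonzero remainder: −(2925/4)v^2 − (14625/2)v − 73125/4. Dividing through by −2925/4 gives the monic gcd v^2 + 10v + 25.
Cancel v^2 + 10v + 25 from numerator and denominator to get the reduced form.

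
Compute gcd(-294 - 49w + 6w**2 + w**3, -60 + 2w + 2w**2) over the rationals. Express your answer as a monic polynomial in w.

6 + w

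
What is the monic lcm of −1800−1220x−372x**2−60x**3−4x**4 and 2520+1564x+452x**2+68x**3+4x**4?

Euclidean algorithm in ℚ[x]:
  −4x**4−60x**3−372x**2−1220x−1800 = (−1)(4x**4+68x**3+452x**2+1564x+2520) + (8x**3+80x**2+344x+720)
  4x**4+68x**3+452x**2+1564x+2520 = ((1/2)x+7/2)(8x**3+80x**2+344x+720) + (0)
Last nonzero remainder: 8x**3+80x**2+344x+720. Dividing through by 8 gives the monic gcd x**3+10x**2+43x+90.
Then lcm(f, g) = f·g / gcd(f, g); expanding and making the result monic gives the answer.

3150+2585x+956x**2+198x**3+22x**4+x**5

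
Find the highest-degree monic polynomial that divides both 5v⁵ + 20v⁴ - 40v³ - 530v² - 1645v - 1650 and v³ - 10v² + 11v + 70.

v² - 3v - 10

Repeated division with remainder:
  5v⁵ + 20v⁴ - 40v³ - 530v² - 1645v - 1650 = (5v² + 70v + 605)(v³ - 10v² + 11v + 70) + (4400v² - 13200v - 44000)
  v³ - 10v² + 11v + 70 = ((1/4400)v - 7/4400)(4400v² - 13200v - 44000) + (0)
Last nonzero remainder: 4400v² - 13200v - 44000. Dividing through by 4400 gives the monic gcd v² - 3v - 10.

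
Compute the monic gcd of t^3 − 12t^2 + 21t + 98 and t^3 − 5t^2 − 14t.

t^2 − 5t − 14

Apply the Euclidean algorithm:
  t^3 − 12t^2 + 21t + 98 = (t^3 − 5t^2 − 14t) + (−7t^2 + 35t + 98)
  t^3 − 5t^2 − 14t = (−(1/7)t)(−7t^2 + 35t + 98) + (0)
Last nonzero remainder: −7t^2 + 35t + 98. Dividing through by −7 gives the monic gcd t^2 − 5t − 14.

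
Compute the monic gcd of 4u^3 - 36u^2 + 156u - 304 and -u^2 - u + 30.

1

Repeated division with remainder:
  4u^3 - 36u^2 + 156u - 304 = (-4u + 40)(-u^2 - u + 30) + (316u - 1504)
  -u^2 - u + 30 = (-(1/316)u - 455/24964)(316u - 1504) + (16150/6241)
  316u - 1504 = ((986078/8075)u - 4693232/8075)(16150/6241) + (0)
The last nonzero remainder is the constant 16150/6241, so the polynomials are coprime and gcd = 1.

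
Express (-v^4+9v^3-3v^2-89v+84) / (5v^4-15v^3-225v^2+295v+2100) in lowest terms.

(-v+1)/(5v+25)

Euclidean algorithm in ℚ[v]:
  -v^4+9v^3-3v^2-89v+84 = (-1/5)(5v^4-15v^3-225v^2+295v+2100) + (6v^3-48v^2-30v+504)
  5v^4-15v^3-225v^2+295v+2100 = ((5/6)v+25/6)(6v^3-48v^2-30v+504) + (0)
Last nonzero remainder: 6v^3-48v^2-30v+504. Dividing through by 6 gives the monic gcd v^3-8v^2-5v+84.
Cancel v^3-8v^2-5v+84 from numerator and denominator to get the reduced form.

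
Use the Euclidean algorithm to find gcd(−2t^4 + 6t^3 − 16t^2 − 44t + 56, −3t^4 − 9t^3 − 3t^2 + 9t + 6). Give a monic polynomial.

t^2 + t − 2

Repeated division with remainder:
  −2t^4 + 6t^3 − 16t^2 − 44t + 56 = (2/3)(−3t^4 − 9t^3 − 3t^2 + 9t + 6) + (12t^3 − 14t^2 − 50t + 52)
  −3t^4 − 9t^3 − 3t^2 + 9t + 6 = (−(1/4)t − 25/24)(12t^3 − 14t^2 − 50t + 52) + (−(361/12)t^2 − (361/12)t + 361/6)
  12t^3 − 14t^2 − 50t + 52 = (−(144/361)t + 312/361)(−(361/12)t^2 − (361/12)t + 361/6) + (0)
Last nonzero remainder: −(361/12)t^2 − (361/12)t + 361/6. Dividing through by −361/12 gives the monic gcd t^2 + t − 2.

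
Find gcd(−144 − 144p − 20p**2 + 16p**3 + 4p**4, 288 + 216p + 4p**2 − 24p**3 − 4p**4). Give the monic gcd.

−18 − 9p + 2p**2 + p**3

Euclidean algorithm in ℚ[p]:
  4p**4 + 16p**3 − 20p**2 − 144p − 144 = (−1)(−4p**4 − 24p**3 + 4p**2 + 216p + 288) + (−8p**3 − 16p**2 + 72p + 144)
  −4p**4 − 24p**3 + 4p**2 + 216p + 288 = ((1/2)p + 2)(−8p**3 − 16p**2 + 72p + 144) + (0)
Last nonzero remainder: −8p**3 − 16p**2 + 72p + 144. Dividing through by −8 gives the monic gcd p**3 + 2p**2 − 9p − 18.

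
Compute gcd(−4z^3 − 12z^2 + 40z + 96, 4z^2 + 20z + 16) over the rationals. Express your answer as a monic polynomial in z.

z + 4

Apply the Euclidean algorithm:
  −4z^3 − 12z^2 + 40z + 96 = (−z + 2)(4z^2 + 20z + 16) + (16z + 64)
  4z^2 + 20z + 16 = ((1/4)z + 1/4)(16z + 64) + (0)
Last nonzero remainder: 16z + 64. Dividing through by 16 gives the monic gcd z + 4.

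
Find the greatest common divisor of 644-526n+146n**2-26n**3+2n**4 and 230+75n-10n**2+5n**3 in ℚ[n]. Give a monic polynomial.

23-4n+n**2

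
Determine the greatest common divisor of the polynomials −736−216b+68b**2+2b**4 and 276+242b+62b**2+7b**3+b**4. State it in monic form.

92+50b+4b**2+b**3

Repeated division with remainder:
  2b**4+68b**2−216b−736 = (2)(b**4+7b**3+62b**2+242b+276) + (−14b**3−56b**2−700b−1288)
  b**4+7b**3+62b**2+242b+276 = (−(1/14)b−3/14)(−14b**3−56b**2−700b−1288) + (0)
Last nonzero remainder: −14b**3−56b**2−700b−1288. Dividing through by −14 gives the monic gcd b**3+4b**2+50b+92.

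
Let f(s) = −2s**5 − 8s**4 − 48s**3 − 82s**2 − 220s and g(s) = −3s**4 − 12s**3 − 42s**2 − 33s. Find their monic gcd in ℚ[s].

s**3 + 3s**2 + 11s

Apply the Euclidean algorithm:
  −2s**5 − 8s**4 − 48s**3 − 82s**2 − 220s = ((2/3)s)(−3s**4 − 12s**3 − 42s**2 − 33s) + (−20s**3 − 60s**2 − 220s)
  −3s**4 − 12s**3 − 42s**2 − 33s = ((3/20)s + 3/20)(−20s**3 − 60s**2 − 220s) + (0)
Last nonzero remainder: −20s**3 − 60s**2 − 220s. Dividing through by −20 gives the monic gcd s**3 + 3s**2 + 11s.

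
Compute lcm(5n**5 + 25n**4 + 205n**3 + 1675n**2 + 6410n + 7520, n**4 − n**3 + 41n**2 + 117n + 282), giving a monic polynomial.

n**7 + 8n**6 + 62n**5 + 488n**4 + 2533n**3 + 7360n**2 + 12204n + 9024

Euclidean algorithm in ℚ[n]:
  5n**5 + 25n**4 + 205n**3 + 1675n**2 + 6410n + 7520 = (5n + 30)(n**4 − n**3 + 41n**2 + 117n + 282) + (30n**3 − 140n**2 + 1490n − 940)
  n**4 − n**3 + 41n**2 + 117n + 282 = ((1/30)n + 11/90)(30n**3 − 140n**2 + 1490n − 940) + ((76/9)n**2 − (304/9)n + 3572/9)
  30n**3 − 140n**2 + 1490n − 940 = ((135/38)n − 45/19)((76/9)n**2 − (304/9)n + 3572/9) + (0)
Last nonzero remainder: (76/9)n**2 − (304/9)n + 3572/9. Dividing through by 76/9 gives the monic gcd n**2 − 4n + 47.
Then lcm(f, g) = f·g / gcd(f, g); expanding and making the result monic gives the answer.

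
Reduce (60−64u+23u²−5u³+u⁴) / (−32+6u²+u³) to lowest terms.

Apply the Euclidean algorithm:
  u⁴−5u³+23u²−64u+60 = (u−11)(u³+6u²−32) + (89u²−32u−292)
  u³+6u²−32 = ((1/89)u+566/7921)(89u²−32u−292) + ((44100/7921)u−88200/7921)
  89u²−32u−292 = ((704969/44100)u+578233/22050)((44100/7921)u−88200/7921) + (0)
Last nonzero remainder: (44100/7921)u−88200/7921. Dividing through by 44100/7921 gives the monic gcd u−2.
Cancel u−2 from numerator and denominator to get the reduced form.

(−30+17u−3u²+u³)/(16+8u+u²)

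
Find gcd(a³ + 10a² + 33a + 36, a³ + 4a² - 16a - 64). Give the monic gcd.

a + 4

By polynomial division,
  a³ + 10a² + 33a + 36 = (a³ + 4a² - 16a - 64) + (6a² + 49a + 100)
  a³ + 4a² - 16a - 64 = ((1/6)a - 25/36)(6a² + 49a + 100) + ((49/36)a + 49/9)
  6a² + 49a + 100 = ((216/49)a + 900/49)((49/36)a + 49/9) + (0)
Last nonzero remainder: (49/36)a + 49/9. Dividing through by 49/36 gives the monic gcd a + 4.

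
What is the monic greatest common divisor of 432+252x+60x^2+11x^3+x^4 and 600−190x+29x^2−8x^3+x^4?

24+2x+x^2

Repeated division with remainder:
  x^4+11x^3+60x^2+252x+432 = (x^4−8x^3+29x^2−190x+600) + (19x^3+31x^2+442x−168)
  x^4−8x^3+29x^2−190x+600 = ((1/19)x−183/361)(19x^3+31x^2+442x−168) + ((7744/361)x^2+(15488/361)x+185856/361)
  19x^3+31x^2+442x−168 = ((6859/7744)x−2527/7744)((7744/361)x^2+(15488/361)x+185856/361) + (0)
Last nonzero remainder: (7744/361)x^2+(15488/361)x+185856/361. Dividing through by 7744/361 gives the monic gcd x^2+2x+24.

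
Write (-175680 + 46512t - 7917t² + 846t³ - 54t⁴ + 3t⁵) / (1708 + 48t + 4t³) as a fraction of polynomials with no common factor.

(-2880 + 432t - 33t² + 3t³)/(28 + 4t)

Apply the Euclidean algorithm:
  3t⁵ - 54t⁴ + 846t³ - 7917t² + 46512t - 175680 = ((3/4)t² - (27/2)t + 405/2)(4t³ + 48t + 1708) + (-8550t² + 59850t - 521550)
  4t³ + 48t + 1708 = (-(2/4275)t - 14/4275)(-8550t² + 59850t - 521550) + (0)
Last nonzero remainder: -8550t² + 59850t - 521550. Dividing through by -8550 gives the monic gcd t² - 7t + 61.
Cancel t² - 7t + 61 from numerator and denominator to get the reduced form.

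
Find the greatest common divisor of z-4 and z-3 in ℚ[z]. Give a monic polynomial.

Euclidean algorithm in ℚ[z]:
  z-4 = (z-3) + (-1)
  z-3 = (-z+3)(-1) + (0)
The last nonzero remainder is the constant -1, so the polynomials are coprime and gcd = 1.

1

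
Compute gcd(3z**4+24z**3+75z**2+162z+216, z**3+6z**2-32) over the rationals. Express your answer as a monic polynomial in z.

Euclidean algorithm in ℚ[z]:
  3z**4+24z**3+75z**2+162z+216 = (3z+6)(z**3+6z**2-32) + (39z**2+258z+408)
  z**3+6z**2-32 = ((1/39)z-8/507)(39z**2+258z+408) + (-(1080/169)z-4320/169)
  39z**2+258z+408 = (-(2197/360)z-2873/180)(-(1080/169)z-4320/169) + (0)
Last nonzero remainder: -(1080/169)z-4320/169. Dividing through by -1080/169 gives the monic gcd z+4.

z+4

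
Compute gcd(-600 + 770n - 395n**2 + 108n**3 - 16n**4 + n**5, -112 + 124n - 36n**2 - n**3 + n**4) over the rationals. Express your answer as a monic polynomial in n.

By polynomial division,
  n**5 - 16n**4 + 108n**3 - 395n**2 + 770n - 600 = (n - 15)(n**4 - n**3 - 36n**2 + 124n - 112) + (129n**3 - 1059n**2 + 2742n - 2280)
  n**4 - n**3 - 36n**2 + 124n - 112 = ((1/129)n + 310/5547)(129n**3 - 1059n**2 + 2742n - 2280) + ((3564/1849)n**2 - (21384/1849)n + 28512/1849)
  129n**3 - 1059n**2 + 2742n - 2280 = ((79507/1188)n - 175655/1188)((3564/1849)n**2 - (21384/1849)n + 28512/1849) + (0)
Last nonzero remainder: (3564/1849)n**2 - (21384/1849)n + 28512/1849. Dividing through by 3564/1849 gives the monic gcd n**2 - 6n + 8.

8 - 6n + n**2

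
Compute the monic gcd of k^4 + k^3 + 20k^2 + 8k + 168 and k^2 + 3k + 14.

k^2 + 3k + 14

Apply the Euclidean algorithm:
  k^4 + k^3 + 20k^2 + 8k + 168 = (k^2 − 2k + 12)(k^2 + 3k + 14) + (0)
The last nonzero remainder k^2 + 3k + 14 is already monic.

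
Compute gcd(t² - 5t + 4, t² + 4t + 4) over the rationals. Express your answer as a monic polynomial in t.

1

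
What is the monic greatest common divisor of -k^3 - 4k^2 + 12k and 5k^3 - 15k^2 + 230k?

k

Euclidean algorithm in ℚ[k]:
  -k^3 - 4k^2 + 12k = (-1/5)(5k^3 - 15k^2 + 230k) + (-7k^2 + 58k)
  5k^3 - 15k^2 + 230k = (-(5/7)k - 185/49)(-7k^2 + 58k) + ((22000/49)k)
  -7k^2 + 58k = (-(343/22000)k + 1421/11000)((22000/49)k) + (0)
Last nonzero remainder: (22000/49)k. Dividing through by 22000/49 gives the monic gcd k.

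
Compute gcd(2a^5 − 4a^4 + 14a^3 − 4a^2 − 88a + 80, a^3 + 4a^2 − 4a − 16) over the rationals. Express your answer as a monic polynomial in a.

a^2 − 4

Euclidean algorithm in ℚ[a]:
  2a^5 − 4a^4 + 14a^3 − 4a^2 − 88a + 80 = (2a^2 − 12a + 70)(a^3 + 4a^2 − 4a − 16) + (−300a^2 + 1200)
  a^3 + 4a^2 − 4a − 16 = (−(1/300)a − 1/75)(−300a^2 + 1200) + (0)
Last nonzero remainder: −300a^2 + 1200. Dividing through by −300 gives the monic gcd a^2 − 4.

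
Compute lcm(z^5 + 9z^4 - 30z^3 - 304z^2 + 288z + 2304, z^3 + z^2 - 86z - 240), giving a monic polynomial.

By polynomial division,
  z^5 + 9z^4 - 30z^3 - 304z^2 + 288z + 2304 = (z^2 + 8z + 48)(z^3 + z^2 - 86z - 240) + (576z^2 + 6336z + 13824)
  z^3 + z^2 - 86z - 240 = ((1/576)z - 5/288)(576z^2 + 6336z + 13824) + (0)
Last nonzero remainder: 576z^2 + 6336z + 13824. Dividing through by 576 gives the monic gcd z^2 + 11z + 24.
Then lcm(f, g) = f·g / gcd(f, g); expanding and making the result monic gives the answer.

z^6 - z^5 - 120z^4 - 4z^3 + 3328z^2 - 576z - 23040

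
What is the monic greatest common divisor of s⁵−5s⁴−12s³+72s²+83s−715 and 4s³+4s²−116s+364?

Repeated division with remainder:
  s⁵−5s⁴−12s³+72s²+83s−715 = ((1/4)s²−(3/2)s+23/4)(4s³+4s²−116s+364) + (−216s²+1296s−2808)
  4s³+4s²−116s+364 = (−(1/54)s−7/54)(−216s²+1296s−2808) + (0)
Last nonzero remainder: −216s²+1296s−2808. Dividing through by −216 gives the monic gcd s²−6s+13.

s²−6s+13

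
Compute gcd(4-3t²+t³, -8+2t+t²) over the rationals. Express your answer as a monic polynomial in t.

-2+t

Euclidean algorithm in ℚ[t]:
  t³-3t²+4 = (t-5)(t²+2t-8) + (18t-36)
  t²+2t-8 = ((1/18)t+2/9)(18t-36) + (0)
Last nonzero remainder: 18t-36. Dividing through by 18 gives the monic gcd t-2.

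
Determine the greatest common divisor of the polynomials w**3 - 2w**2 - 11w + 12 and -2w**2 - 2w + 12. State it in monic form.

Repeated division with remainder:
  w**3 - 2w**2 - 11w + 12 = (-(1/2)w + 3/2)(-2w**2 - 2w + 12) + (-2w - 6)
  -2w**2 - 2w + 12 = (w - 2)(-2w - 6) + (0)
Last nonzero remainder: -2w - 6. Dividing through by -2 gives the monic gcd w + 3.

w + 3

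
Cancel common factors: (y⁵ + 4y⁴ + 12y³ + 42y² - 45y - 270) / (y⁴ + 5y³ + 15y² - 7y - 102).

(y³ + 3y² + 15y + 45)/(y² + 4y + 17)

Repeated division with remainder:
  y⁵ + 4y⁴ + 12y³ + 42y² - 45y - 270 = (y - 1)(y⁴ + 5y³ + 15y² - 7y - 102) + (2y³ + 64y² + 50y - 372)
  y⁴ + 5y³ + 15y² - 7y - 102 = ((1/2)y - 27/2)(2y³ + 64y² + 50y - 372) + (854y² + 854y - 5124)
  2y³ + 64y² + 50y - 372 = ((1/427)y + 31/427)(854y² + 854y - 5124) + (0)
Last nonzero remainder: 854y² + 854y - 5124. Dividing through by 854 gives the monic gcd y² + y - 6.
Cancel y² + y - 6 from numerator and denominator to get the reduced form.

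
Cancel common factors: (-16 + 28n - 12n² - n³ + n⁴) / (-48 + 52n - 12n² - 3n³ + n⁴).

(-1 + n)/(-3 + n)

Apply the Euclidean algorithm:
  n⁴ - n³ - 12n² + 28n - 16 = (n⁴ - 3n³ - 12n² + 52n - 48) + (2n³ - 24n + 32)
  n⁴ - 3n³ - 12n² + 52n - 48 = ((1/2)n - 3/2)(2n³ - 24n + 32) + (0)
Last nonzero remainder: 2n³ - 24n + 32. Dividing through by 2 gives the monic gcd n³ - 12n + 16.
Cancel n³ - 12n + 16 from numerator and denominator to get the reduced form.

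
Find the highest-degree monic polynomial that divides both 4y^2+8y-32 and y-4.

1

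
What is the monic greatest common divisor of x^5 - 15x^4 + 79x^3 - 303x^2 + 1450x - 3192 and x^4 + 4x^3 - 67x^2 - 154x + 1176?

x^2 - 10x + 24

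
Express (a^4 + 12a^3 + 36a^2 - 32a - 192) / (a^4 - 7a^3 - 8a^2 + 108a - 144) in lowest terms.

(a^2 + 10a + 24)/(a^2 - 9a + 18)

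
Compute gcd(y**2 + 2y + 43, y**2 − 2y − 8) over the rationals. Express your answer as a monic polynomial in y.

Euclidean algorithm in ℚ[y]:
  y**2 + 2y + 43 = (y**2 − 2y − 8) + (4y + 51)
  y**2 − 2y − 8 = ((1/4)y − 59/16)(4y + 51) + (2881/16)
  4y + 51 = ((64/2881)y + 816/2881)(2881/16) + (0)
The last nonzero remainder is the constant 2881/16, so the polynomials are coprime and gcd = 1.

1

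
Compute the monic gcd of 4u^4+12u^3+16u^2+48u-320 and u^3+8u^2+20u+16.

u+4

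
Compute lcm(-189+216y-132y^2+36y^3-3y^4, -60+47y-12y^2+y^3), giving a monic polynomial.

1260-2007y+1591y^2-708y^3+172y^4-21y^5+y^6

Apply the Euclidean algorithm:
  -3y^4+36y^3-132y^2+216y-189 = (-3y)(y^3-12y^2+47y-60) + (9y^2+36y-189)
  y^3-12y^2+47y-60 = ((1/9)y-16/9)(9y^2+36y-189) + (132y-396)
  9y^2+36y-189 = ((3/44)y+21/44)(132y-396) + (0)
Last nonzero remainder: 132y-396. Dividing through by 132 gives the monic gcd y-3.
Then lcm(f, g) = f·g / gcd(f, g); expanding and making the result monic gives the answer.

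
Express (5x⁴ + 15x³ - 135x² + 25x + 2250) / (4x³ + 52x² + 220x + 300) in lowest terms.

(5x² - 35x + 90)/(4x + 12)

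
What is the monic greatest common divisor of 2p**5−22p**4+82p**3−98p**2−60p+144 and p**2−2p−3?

Repeated division with remainder:
  2p**5−22p**4+82p**3−98p**2−60p+144 = (2p**3−18p**2+52p−48)(p**2−2p−3) + (0)
The last nonzero remainder p**2−2p−3 is already monic.

p**2−2p−3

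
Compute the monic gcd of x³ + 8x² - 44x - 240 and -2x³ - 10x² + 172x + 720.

Repeated division with remainder:
  x³ + 8x² - 44x - 240 = (-1/2)(-2x³ - 10x² + 172x + 720) + (3x² + 42x + 120)
  -2x³ - 10x² + 172x + 720 = (-(2/3)x + 6)(3x² + 42x + 120) + (0)
Last nonzero remainder: 3x² + 42x + 120. Dividing through by 3 gives the monic gcd x² + 14x + 40.

x² + 14x + 40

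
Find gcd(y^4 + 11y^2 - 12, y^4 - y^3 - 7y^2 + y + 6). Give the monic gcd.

Apply the Euclidean algorithm:
  y^4 + 11y^2 - 12 = (y^4 - y^3 - 7y^2 + y + 6) + (y^3 + 18y^2 - y - 18)
  y^4 - y^3 - 7y^2 + y + 6 = (y - 19)(y^3 + 18y^2 - y - 18) + (336y^2 - 336)
  y^3 + 18y^2 - y - 18 = ((1/336)y + 3/56)(336y^2 - 336) + (0)
Last nonzero remainder: 336y^2 - 336. Dividing through by 336 gives the monic gcd y^2 - 1.

y^2 - 1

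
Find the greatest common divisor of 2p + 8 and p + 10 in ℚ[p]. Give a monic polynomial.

Euclidean algorithm in ℚ[p]:
  2p + 8 = (2)(p + 10) + (−12)
  p + 10 = (−(1/12)p − 5/6)(−12) + (0)
The last nonzero remainder is the constant −12, so the polynomials are coprime and gcd = 1.

1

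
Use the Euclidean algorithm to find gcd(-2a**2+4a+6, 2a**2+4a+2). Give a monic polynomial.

By polynomial division,
  -2a**2+4a+6 = (-1)(2a**2+4a+2) + (8a+8)
  2a**2+4a+2 = ((1/4)a+1/4)(8a+8) + (0)
Last nonzero remainder: 8a+8. Dividing through by 8 gives the monic gcd a+1.

a+1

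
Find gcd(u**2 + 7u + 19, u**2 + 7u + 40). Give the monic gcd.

1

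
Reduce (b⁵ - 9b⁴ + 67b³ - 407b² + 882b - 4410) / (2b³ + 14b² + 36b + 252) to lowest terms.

Repeated division with remainder:
  b⁵ - 9b⁴ + 67b³ - 407b² + 882b - 4410 = ((1/2)b² - 8b + 161/2)(2b³ + 14b² + 36b + 252) + (-1372b² - 24696)
  2b³ + 14b² + 36b + 252 = (-(1/686)b - 1/98)(-1372b² - 24696) + (0)
Last nonzero remainder: -1372b² - 24696. Dividing through by -1372 gives the monic gcd b² + 18.
Cancel b² + 18 from numerator and denominator to get the reduced form.

(b³ - 9b² + 49b - 245)/(2b + 14)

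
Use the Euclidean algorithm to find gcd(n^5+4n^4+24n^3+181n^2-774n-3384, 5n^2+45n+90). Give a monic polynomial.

n^2+9n+18

Euclidean algorithm in ℚ[n]:
  n^5+4n^4+24n^3+181n^2-774n-3384 = ((1/5)n^3-n^2+(51/5)n-188/5)(5n^2+45n+90) + (0)
Last nonzero remainder: 5n^2+45n+90. Dividing through by 5 gives the monic gcd n^2+9n+18.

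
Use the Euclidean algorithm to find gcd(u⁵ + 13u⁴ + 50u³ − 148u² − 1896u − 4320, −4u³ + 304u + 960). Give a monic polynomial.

Apply the Euclidean algorithm:
  u⁵ + 13u⁴ + 50u³ − 148u² − 1896u − 4320 = (−(1/4)u² − (13/4)u − 63/2)(−4u³ + 304u + 960) + (1080u² + 10800u + 25920)
  −4u³ + 304u + 960 = (−(1/270)u + 1/27)(1080u² + 10800u + 25920) + (0)
Last nonzero remainder: 1080u² + 10800u + 25920. Dividing through by 1080 gives the monic gcd u² + 10u + 24.

u² + 10u + 24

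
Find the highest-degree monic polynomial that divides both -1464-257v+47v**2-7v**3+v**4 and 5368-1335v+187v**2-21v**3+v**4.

By polynomial division,
  v**4-7v**3+47v**2-257v-1464 = (v**4-21v**3+187v**2-1335v+5368) + (14v**3-140v**2+1078v-6832)
  v**4-21v**3+187v**2-1335v+5368 = ((1/14)v-11/14)(14v**3-140v**2+1078v-6832) + (0)
Last nonzero remainder: 14v**3-140v**2+1078v-6832. Dividing through by 14 gives the monic gcd v**3-10v**2+77v-488.

-488+77v-10v**2+v**3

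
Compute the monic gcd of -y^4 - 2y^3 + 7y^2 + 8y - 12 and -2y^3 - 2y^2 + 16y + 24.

y + 2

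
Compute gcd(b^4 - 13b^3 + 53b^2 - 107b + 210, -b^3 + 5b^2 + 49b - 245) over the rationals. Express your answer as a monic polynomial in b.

b^2 - 12b + 35

Repeated division with remainder:
  b^4 - 13b^3 + 53b^2 - 107b + 210 = (-b + 8)(-b^3 + 5b^2 + 49b - 245) + (62b^2 - 744b + 2170)
  -b^3 + 5b^2 + 49b - 245 = (-(1/62)b - 7/62)(62b^2 - 744b + 2170) + (0)
Last nonzero remainder: 62b^2 - 744b + 2170. Dividing through by 62 gives the monic gcd b^2 - 12b + 35.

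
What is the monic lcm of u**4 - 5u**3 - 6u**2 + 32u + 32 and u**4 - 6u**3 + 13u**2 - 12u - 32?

By polynomial division,
  u**4 - 5u**3 - 6u**2 + 32u + 32 = (u**4 - 6u**3 + 13u**2 - 12u - 32) + (u**3 - 19u**2 + 44u + 64)
  u**4 - 6u**3 + 13u**2 - 12u - 32 = (u + 13)(u**3 - 19u**2 + 44u + 64) + (216u**2 - 648u - 864)
  u**3 - 19u**2 + 44u + 64 = ((1/216)u - 2/27)(216u**2 - 648u - 864) + (0)
Last nonzero remainder: 216u**2 - 648u - 864. Dividing through by 216 gives the monic gcd u**2 - 3u - 4.
Then lcm(f, g) = f·g / gcd(f, g); expanding and making the result monic gives the answer.

u**6 - 8u**5 + 17u**4 + 10u**3 - 112u**2 + 160u + 256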